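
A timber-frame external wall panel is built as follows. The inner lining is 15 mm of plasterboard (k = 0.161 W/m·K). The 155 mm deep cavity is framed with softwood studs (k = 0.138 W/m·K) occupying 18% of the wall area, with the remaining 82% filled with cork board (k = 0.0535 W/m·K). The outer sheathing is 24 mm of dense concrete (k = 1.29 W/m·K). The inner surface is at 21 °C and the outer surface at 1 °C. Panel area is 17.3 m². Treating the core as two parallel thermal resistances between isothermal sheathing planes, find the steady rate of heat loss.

Q ≈ 146 W

Sheathing layers in series; stud and cavity paths in parallel between them.
R_inner = 0.015/(0.161×17.3) = 0.005385 K/W
R_stud  = 0.155/(0.138×0.18×17.3) = 0.3607 K/W
R_cav   = 0.155/(0.0535×0.82×17.3) = 0.2042 K/W
1/R_core = 1/R_stud + 1/R_cav → R_core = 0.1304 K/W
R_outer = 0.024/(1.29×17.3) = 0.001075 K/W
R_total = 0.1369 K/W
Q = ΔT/R_total = 20/0.1369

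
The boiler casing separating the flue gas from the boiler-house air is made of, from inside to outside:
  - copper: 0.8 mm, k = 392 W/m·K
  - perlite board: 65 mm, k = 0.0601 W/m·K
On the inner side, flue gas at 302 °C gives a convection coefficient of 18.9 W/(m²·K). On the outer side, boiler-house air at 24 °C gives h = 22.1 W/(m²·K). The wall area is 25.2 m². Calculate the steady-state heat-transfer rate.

Q ≈ 5940 W

Thermal resistances in series:
R_inner film = 1/(h_i·A) = 1/(18.9×25.2) = 0.0021 K/W
R_copper = L/(kA) = 0.0008/(392×25.2) = 8.098×10^-8 K/W
R_perlite board = L/(kA) = 0.065/(0.0601×25.2) = 0.04292 K/W
R_outer film = 1/(h_o·A) = 1/(22.1×25.2) = 0.001796 K/W
R_total = 0.04681 K/W
Q = ΔT / R_total = 278 / 0.04681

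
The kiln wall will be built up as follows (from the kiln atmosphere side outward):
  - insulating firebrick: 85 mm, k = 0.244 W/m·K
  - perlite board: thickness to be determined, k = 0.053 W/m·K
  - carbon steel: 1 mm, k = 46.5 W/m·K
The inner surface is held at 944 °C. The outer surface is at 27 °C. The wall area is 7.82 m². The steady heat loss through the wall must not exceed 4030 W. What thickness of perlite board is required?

Model the wall as resistances in series:
R_insulating firebrick = L/(kA) = 0.085/(0.244×7.82) = 0.04455 K/W
R_carbon steel = L/(kA) = 0.001/(46.5×7.82) = 2.75×10^-6 K/W
Sum of the known resistances R_other = 0.04455 K/W
Required total resistance R_tot = ΔT/Q_allow = 917/4030 = 0.2275 K/W
R_perlite board = R_tot − R_other = 0.183 K/W
L = R·k·A = 0.183×0.053×7.82

L ≈ 75.8 mm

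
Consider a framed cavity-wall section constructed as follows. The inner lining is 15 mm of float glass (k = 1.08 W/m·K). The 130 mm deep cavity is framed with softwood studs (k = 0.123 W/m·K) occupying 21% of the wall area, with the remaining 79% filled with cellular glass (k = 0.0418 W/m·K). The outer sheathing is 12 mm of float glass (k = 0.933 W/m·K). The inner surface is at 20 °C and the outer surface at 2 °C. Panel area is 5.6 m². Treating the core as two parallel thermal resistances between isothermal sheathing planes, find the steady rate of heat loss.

Q ≈ 45.1 W

Sheathing layers in series; stud and cavity paths in parallel between them.
R_inner = 0.015/(1.08×5.6) = 0.00248 K/W
R_stud  = 0.13/(0.123×0.21×5.6) = 0.8987 K/W
R_cav   = 0.13/(0.0418×0.79×5.6) = 0.703 K/W
1/R_core = 1/R_stud + 1/R_cav → R_core = 0.3945 K/W
R_outer = 0.012/(0.933×5.6) = 0.002297 K/W
R_total = 0.3992 K/W
Q = ΔT/R_total = 18/0.3992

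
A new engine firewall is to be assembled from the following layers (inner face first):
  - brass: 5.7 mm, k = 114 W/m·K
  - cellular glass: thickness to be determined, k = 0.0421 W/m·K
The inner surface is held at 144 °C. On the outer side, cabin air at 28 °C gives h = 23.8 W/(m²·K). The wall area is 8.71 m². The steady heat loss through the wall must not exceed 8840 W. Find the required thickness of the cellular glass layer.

L ≈ 3.04 mm

Series thermal resistances:
R_brass = L/(kA) = 0.0057/(114×8.71) = 5.741×10^-6 K/W
R_outer film = 1/(h_o·A) = 1/(23.8×8.71) = 0.004824 K/W
Sum of the known resistances R_other = 0.00483 K/W
Required total resistance R_tot = ΔT/Q_allow = 116/8840 = 0.01312 K/W
R_cellular glass = R_tot − R_other = 0.008292 K/W
L = R·k·A = 0.008292×0.0421×8.71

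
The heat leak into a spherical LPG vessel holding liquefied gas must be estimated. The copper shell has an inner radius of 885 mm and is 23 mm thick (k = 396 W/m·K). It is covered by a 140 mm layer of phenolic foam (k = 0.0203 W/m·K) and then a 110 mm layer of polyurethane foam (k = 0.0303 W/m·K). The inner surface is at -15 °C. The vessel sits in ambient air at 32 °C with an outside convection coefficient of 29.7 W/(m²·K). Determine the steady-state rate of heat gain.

Q ≈ 57.5 W

For a spherical shell R = (1/r₁ − 1/r₂)/(4πk); film R = 1/(h·4πr²). In series:
R_copper shell = (1/0.885 − 1/0.908)/(4π×396) = 5.752×10^-6 K/W
R_phenolic foam = (1/0.908 − 1/1.048)/(4π×0.0203) = 0.5767 K/W
R_polyurethane foam = (1/1.048 − 1/1.158)/(4π×0.0303) = 0.2381 K/W
R_outer film = 1/(h·4πr_o²) = 1/(29.7×4π×1.158²) = 0.001998 K/W
R_total = 0.8168 K/W
Q = ΔT/R_total = 47/0.8168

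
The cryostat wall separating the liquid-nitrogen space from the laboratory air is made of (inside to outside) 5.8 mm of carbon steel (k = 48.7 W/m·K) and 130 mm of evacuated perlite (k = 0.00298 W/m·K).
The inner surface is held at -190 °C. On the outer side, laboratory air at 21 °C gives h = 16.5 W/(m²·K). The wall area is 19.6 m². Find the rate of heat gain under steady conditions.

Q ≈ 94.7 W

Treating each layer as a thermal resistance in series:
R_carbon steel = L/(kA) = 0.0058/(48.7×19.6) = 6.076×10^-6 K/W
R_evacuated perlite = L/(kA) = 0.13/(0.00298×19.6) = 2.226 K/W
R_outer film = 1/(h_o·A) = 1/(16.5×19.6) = 0.003092 K/W
R_total = 2.229 K/W
Q = ΔT / R_total = 211 / 2.229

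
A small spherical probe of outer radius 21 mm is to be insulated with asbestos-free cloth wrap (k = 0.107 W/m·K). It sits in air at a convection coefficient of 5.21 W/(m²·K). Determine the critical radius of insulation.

For a sphere r_cr = 2k/h = 2×0.107/5.21
r_cr = 41.1 mm; since the bare radius (21 mm) is below r_cr, adding a thin layer of insulation will *increase* heat loss.

r_cr ≈ 41.1 mm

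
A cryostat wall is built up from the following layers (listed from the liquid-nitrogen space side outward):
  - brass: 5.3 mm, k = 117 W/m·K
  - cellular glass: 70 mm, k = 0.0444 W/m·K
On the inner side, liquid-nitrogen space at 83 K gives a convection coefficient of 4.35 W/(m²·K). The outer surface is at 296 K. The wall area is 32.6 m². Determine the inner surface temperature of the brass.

T ≈ 110 K

Using the resistance-network approach (series):
R_inner film = 1/(h_i·A) = 1/(4.35×32.6) = 0.007052 K/W
R_brass = L/(kA) = 0.0053/(117×32.6) = 1.39×10^-6 K/W
R_cellular glass = L/(kA) = 0.07/(0.0444×32.6) = 0.04836 K/W
R_total = 0.05541 K/W;  Q = ΔT/R_total = 213/0.05541 = 3844 W
T_interface = T_inner + Q·ΣR(inner→interface) = 83 + 3840×0.007052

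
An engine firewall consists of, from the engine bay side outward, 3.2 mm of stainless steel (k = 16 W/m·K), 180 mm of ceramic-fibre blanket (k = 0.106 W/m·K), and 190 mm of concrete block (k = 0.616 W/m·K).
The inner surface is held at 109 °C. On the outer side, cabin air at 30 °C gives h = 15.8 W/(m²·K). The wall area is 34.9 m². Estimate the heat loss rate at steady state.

Q ≈ 1330 W

Using the resistance-network approach (series):
R_stainless steel = L/(kA) = 0.0032/(16×34.9) = 5.731×10^-6 K/W
R_ceramic-fibre blanket = L/(kA) = 0.18/(0.106×34.9) = 0.04866 K/W
R_concrete block = L/(kA) = 0.19/(0.616×34.9) = 0.008838 K/W
R_outer film = 1/(h_o·A) = 1/(15.8×34.9) = 0.001813 K/W
R_total = 0.05931 K/W
Q = ΔT / R_total = 79 / 0.05931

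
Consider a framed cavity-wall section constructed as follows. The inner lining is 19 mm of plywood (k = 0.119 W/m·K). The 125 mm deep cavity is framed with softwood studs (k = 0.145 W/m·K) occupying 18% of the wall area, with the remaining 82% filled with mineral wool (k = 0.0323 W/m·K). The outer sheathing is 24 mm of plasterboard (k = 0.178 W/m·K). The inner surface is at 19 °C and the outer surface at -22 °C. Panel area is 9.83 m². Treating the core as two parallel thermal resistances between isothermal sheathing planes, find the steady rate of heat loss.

Q ≈ 151 W

Sheathing layers in series; stud and cavity paths in parallel between them.
R_inner = 0.019/(0.119×9.83) = 0.01624 K/W
R_stud  = 0.125/(0.145×0.18×9.83) = 0.4872 K/W
R_cav   = 0.125/(0.0323×0.82×9.83) = 0.4801 K/W
1/R_core = 1/R_stud + 1/R_cav → R_core = 0.2418 K/W
R_outer = 0.024/(0.178×9.83) = 0.01372 K/W
R_total = 0.2718 K/W
Q = ΔT/R_total = 41/0.2718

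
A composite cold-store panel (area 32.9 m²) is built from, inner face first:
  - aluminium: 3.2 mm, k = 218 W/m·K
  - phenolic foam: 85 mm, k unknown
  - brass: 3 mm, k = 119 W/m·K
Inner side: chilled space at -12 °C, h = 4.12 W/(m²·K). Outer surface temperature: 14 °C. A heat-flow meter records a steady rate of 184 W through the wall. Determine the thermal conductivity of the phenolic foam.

Thermal resistances in series:
R_inner film = 1/(h_i·A) = 1/(4.12×32.9) = 0.007377 K/W
R_aluminium = L/(kA) = 0.0032/(218×32.9) = 4.462×10^-7 K/W
R_brass = L/(kA) = 0.003/(119×32.9) = 7.663×10^-7 K/W
Sum of known resistances R_other = 0.007379 K/W
Total R = ΔT/Q = 26/184 = 0.1413 K/W
R_phenolic foam = R_total − R_other = 0.1339 K/W
k = L/(R·A) = 0.085/(0.1339×32.9)

k ≈ 0.0193 W/(m·K)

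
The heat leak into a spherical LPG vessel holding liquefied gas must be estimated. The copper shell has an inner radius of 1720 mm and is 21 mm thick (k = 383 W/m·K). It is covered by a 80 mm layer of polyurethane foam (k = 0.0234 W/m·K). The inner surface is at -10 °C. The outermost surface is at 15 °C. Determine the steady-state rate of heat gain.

Q ≈ 291 W

Radial (spherical) resistances in series:
R_copper shell = (1/1.72 − 1/1.741)/(4π×383) = 1.457×10^-6 K/W
R_polyurethane foam = (1/1.741 − 1/1.821)/(4π×0.0234) = 0.08581 K/W
R_total = 0.08581 K/W
Q = ΔT/R_total = 25/0.08581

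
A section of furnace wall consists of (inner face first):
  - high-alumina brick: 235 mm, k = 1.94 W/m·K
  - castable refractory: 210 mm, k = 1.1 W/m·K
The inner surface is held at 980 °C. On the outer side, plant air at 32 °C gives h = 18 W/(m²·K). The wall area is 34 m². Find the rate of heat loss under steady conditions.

Q ≈ 87700 W

Model the wall as resistances in series:
R_high-alumina brick = L/(kA) = 0.235/(1.94×34) = 0.003563 K/W
R_castable refractory = L/(kA) = 0.21/(1.1×34) = 0.005615 K/W
R_outer film = 1/(h_o·A) = 1/(18×34) = 0.001634 K/W
R_total = 0.01081 K/W
Q = ΔT / R_total = 948 / 0.01081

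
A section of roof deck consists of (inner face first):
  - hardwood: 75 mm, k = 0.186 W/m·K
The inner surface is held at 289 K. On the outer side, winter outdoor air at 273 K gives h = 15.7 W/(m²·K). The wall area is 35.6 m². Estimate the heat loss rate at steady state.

Q ≈ 1220 W

Treating each layer as a thermal resistance in series:
R_hardwood = L/(kA) = 0.075/(0.186×35.6) = 0.01133 K/W
R_outer film = 1/(h_o·A) = 1/(15.7×35.6) = 0.001789 K/W
R_total = 0.01312 K/W
Q = ΔT / R_total = 16 / 0.01312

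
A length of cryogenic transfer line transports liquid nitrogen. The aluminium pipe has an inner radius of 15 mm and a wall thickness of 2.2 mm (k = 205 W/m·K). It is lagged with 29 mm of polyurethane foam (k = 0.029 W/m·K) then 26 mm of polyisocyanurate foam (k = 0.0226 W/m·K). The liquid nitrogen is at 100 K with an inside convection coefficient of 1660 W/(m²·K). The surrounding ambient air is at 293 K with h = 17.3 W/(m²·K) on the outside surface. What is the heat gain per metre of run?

Cylindrical conduction, so R = ln(r₂/r₁)/(2πkL) per layer, in series:
R_inner film = 1/(h_i·2πr₁L) = 1/(1660×2π×0.015×1) = 0.006392 K/W
R_aluminium pipe wall = ln(17.2/15)/(2π×205×1) = 1.063×10^-4 K/W
R_polyurethane foam = ln(46.2/17.2)/(2π×0.029×1) = 5.423 K/W
R_polyisocyanurate foam = ln(72.2/46.2)/(2π×0.0226×1) = 3.144 K/W
R_outer film = 1/(h_o·2πr_oL) = 1/(17.3×2π×0.0722×1) = 0.1274 K/W
R_total = 8.701 K/W
Q = ΔT/R_total = 193/8.701

q′ ≈ 22.2 W/m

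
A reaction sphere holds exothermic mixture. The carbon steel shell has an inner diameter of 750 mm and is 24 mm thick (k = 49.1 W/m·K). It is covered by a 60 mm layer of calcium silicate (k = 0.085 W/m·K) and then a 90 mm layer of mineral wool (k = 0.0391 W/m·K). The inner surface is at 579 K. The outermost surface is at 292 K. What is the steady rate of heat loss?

For a spherical shell R = (1/r₁ − 1/r₂)/(4πk); film R = 1/(h·4πr²). In series:
R_carbon steel shell = (1/0.375 − 1/0.399)/(4π×49.1) = 2.6×10^-4 K/W
R_calcium silicate = (1/0.399 − 1/0.459)/(4π×0.085) = 0.3067 K/W
R_mineral wool = (1/0.459 − 1/0.549)/(4π×0.0391) = 0.7269 K/W
R_total = 1.034 K/W
Q = ΔT/R_total = 287/1.034

Q ≈ 278 W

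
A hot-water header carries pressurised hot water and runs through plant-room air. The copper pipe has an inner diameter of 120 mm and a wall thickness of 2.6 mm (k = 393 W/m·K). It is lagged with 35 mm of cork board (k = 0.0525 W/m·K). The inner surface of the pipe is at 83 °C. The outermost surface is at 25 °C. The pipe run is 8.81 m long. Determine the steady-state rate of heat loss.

Treating each annulus and film as a series resistance:
R_copper pipe wall = ln(62.6/60)/(2π×393×8.81) = 1.95×10^-6 K/W
R_cork board = ln(97.6/62.6)/(2π×0.0525×8.81) = 0.1528 K/W
R_total = 0.1528 K/W
Q = ΔT/R_total = 58/0.1528

Q ≈ 380 W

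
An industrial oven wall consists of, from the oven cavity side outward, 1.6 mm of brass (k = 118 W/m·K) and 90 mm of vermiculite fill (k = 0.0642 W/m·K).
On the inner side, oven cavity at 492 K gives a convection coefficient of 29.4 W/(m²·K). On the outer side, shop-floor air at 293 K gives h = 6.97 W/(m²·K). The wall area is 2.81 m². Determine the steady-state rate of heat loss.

Using the resistance-network approach (series):
R_inner film = 1/(h_i·A) = 1/(29.4×2.81) = 0.0121 K/W
R_brass = L/(kA) = 0.0016/(118×2.81) = 4.825×10^-6 K/W
R_vermiculite fill = L/(kA) = 0.09/(0.0642×2.81) = 0.4989 K/W
R_outer film = 1/(h_o·A) = 1/(6.97×2.81) = 0.05106 K/W
R_total = 0.5621 K/W
Q = ΔT / R_total = 199 / 0.5621

Q ≈ 354 W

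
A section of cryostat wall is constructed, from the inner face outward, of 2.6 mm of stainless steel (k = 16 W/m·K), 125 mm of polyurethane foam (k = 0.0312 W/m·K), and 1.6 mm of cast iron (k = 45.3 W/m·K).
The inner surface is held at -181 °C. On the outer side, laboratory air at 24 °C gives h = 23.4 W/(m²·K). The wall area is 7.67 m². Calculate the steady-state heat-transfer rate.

Series thermal resistances:
R_stainless steel = L/(kA) = 0.0026/(16×7.67) = 2.119×10^-5 K/W
R_polyurethane foam = L/(kA) = 0.125/(0.0312×7.67) = 0.5223 K/W
R_cast iron = L/(kA) = 0.0016/(45.3×7.67) = 4.605×10^-6 K/W
R_outer film = 1/(h_o·A) = 1/(23.4×7.67) = 0.005572 K/W
R_total = 0.5279 K/W
Q = ΔT / R_total = 205 / 0.5279

Q ≈ 388 W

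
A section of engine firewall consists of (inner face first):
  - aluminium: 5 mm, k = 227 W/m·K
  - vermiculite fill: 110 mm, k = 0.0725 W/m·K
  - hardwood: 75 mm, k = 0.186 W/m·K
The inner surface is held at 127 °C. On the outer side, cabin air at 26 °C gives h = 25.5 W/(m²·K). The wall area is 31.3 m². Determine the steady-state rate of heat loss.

Q ≈ 1610 W

Using the resistance-network approach (series):
R_aluminium = L/(kA) = 0.005/(227×31.3) = 7.037×10^-7 K/W
R_vermiculite fill = L/(kA) = 0.11/(0.0725×31.3) = 0.04847 K/W
R_hardwood = L/(kA) = 0.075/(0.186×31.3) = 0.01288 K/W
R_outer film = 1/(h_o·A) = 1/(25.5×31.3) = 0.001253 K/W
R_total = 0.06261 K/W
Q = ΔT / R_total = 101 / 0.06261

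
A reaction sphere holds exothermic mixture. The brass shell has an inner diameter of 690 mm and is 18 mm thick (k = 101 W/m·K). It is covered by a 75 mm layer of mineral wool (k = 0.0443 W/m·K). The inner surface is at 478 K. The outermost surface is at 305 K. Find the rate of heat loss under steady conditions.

Each spherical layer contributes R = (1/r_i − 1/r_o)/(4πk):
R_brass shell = (1/0.345 − 1/0.363)/(4π×101) = 1.132×10^-4 K/W
R_mineral wool = (1/0.363 − 1/0.438)/(4π×0.0443) = 0.8474 K/W
R_total = 0.8475 K/W
Q = ΔT/R_total = 173/0.8475

Q ≈ 204 W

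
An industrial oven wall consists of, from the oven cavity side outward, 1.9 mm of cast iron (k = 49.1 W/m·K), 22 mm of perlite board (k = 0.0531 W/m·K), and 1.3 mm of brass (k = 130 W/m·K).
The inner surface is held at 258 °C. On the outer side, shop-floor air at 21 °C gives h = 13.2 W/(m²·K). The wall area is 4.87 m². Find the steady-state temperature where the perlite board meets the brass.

T ≈ 57.6 °C

Thermal resistances in series:
R_cast iron = L/(kA) = 0.0019/(49.1×4.87) = 7.946×10^-6 K/W
R_perlite board = L/(kA) = 0.022/(0.0531×4.87) = 0.08507 K/W
R_brass = L/(kA) = 0.0013/(130×4.87) = 2.053×10^-6 K/W
R_outer film = 1/(h_o·A) = 1/(13.2×4.87) = 0.01556 K/W
R_total = 0.1006 K/W;  Q = ΔT/R_total = 237/0.1006 = 2355 W
T_interface = T_inner − Q·ΣR(inner→interface) = 258 − 2350×0.08508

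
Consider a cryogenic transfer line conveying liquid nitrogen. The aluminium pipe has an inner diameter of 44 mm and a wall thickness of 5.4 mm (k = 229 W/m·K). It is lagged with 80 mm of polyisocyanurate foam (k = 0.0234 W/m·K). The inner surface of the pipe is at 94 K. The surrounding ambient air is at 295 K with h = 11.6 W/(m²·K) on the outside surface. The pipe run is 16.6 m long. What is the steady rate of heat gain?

Q ≈ 354 W

Per-layer cylindrical resistances, series-summed:
R_aluminium pipe wall = ln(27.4/22)/(2π×229×16.6) = 9.19×10^-6 K/W
R_polyisocyanurate foam = ln(107.4/27.4)/(2π×0.0234×16.6) = 0.5597 K/W
R_outer film = 1/(h_o·2πr_oL) = 1/(11.6×2π×0.1074×16.6) = 0.007696 K/W
R_total = 0.5674 K/W
Q = ΔT/R_total = 201/0.5674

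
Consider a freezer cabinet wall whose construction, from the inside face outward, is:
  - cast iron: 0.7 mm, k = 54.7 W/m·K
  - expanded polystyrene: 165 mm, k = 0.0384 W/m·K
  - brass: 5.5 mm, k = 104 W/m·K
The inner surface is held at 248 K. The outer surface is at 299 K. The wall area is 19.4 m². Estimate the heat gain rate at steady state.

Q ≈ 230 W

Treating each layer as a thermal resistance in series:
R_cast iron = L/(kA) = 0.0007/(54.7×19.4) = 6.596×10^-7 K/W
R_expanded polystyrene = L/(kA) = 0.165/(0.0384×19.4) = 0.2215 K/W
R_brass = L/(kA) = 0.0055/(104×19.4) = 2.726×10^-6 K/W
R_total = 0.2215 K/W
Q = ΔT / R_total = 51 / 0.2215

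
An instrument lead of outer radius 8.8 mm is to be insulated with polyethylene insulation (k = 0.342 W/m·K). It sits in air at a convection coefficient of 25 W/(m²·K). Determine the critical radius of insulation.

For a cylinder r_cr = k/h = 0.342/25
r_cr = 13.7 mm; since the bare radius (8.8 mm) is below r_cr, adding a thin layer of insulation will *increase* heat loss.

r_cr ≈ 13.7 mm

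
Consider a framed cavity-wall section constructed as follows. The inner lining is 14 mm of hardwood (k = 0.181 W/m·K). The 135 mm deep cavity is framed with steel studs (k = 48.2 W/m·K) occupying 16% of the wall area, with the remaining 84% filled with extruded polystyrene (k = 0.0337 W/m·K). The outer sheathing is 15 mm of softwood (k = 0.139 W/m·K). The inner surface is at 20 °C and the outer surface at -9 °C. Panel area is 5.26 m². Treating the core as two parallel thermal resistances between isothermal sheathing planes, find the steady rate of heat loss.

Q ≈ 753 W

Sheathing layers in series; stud and cavity paths in parallel between them.
R_inner = 0.014/(0.181×5.26) = 0.0147 K/W
R_stud  = 0.135/(48.2×0.16×5.26) = 0.003328 K/W
R_cav   = 0.135/(0.0337×0.84×5.26) = 0.9066 K/W
1/R_core = 1/R_stud + 1/R_cav → R_core = 0.003316 K/W
R_outer = 0.015/(0.139×5.26) = 0.02052 K/W
R_total = 0.03854 K/W
Q = ΔT/R_total = 29/0.03854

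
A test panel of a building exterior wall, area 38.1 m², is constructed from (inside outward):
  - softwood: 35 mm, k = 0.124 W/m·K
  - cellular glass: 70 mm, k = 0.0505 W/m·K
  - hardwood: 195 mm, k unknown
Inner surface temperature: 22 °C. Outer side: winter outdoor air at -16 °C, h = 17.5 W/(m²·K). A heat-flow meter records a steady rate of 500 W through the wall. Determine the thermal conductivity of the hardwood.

k ≈ 0.167 W/(m·K)

Model the wall as resistances in series:
R_softwood = L/(kA) = 0.035/(0.124×38.1) = 0.007408 K/W
R_cellular glass = L/(kA) = 0.07/(0.0505×38.1) = 0.03638 K/W
R_outer film = 1/(h_o·A) = 1/(17.5×38.1) = 0.0015 K/W
Sum of known resistances R_other = 0.04529 K/W
Total R = ΔT/Q = 38/500 = 0.076 K/W
R_hardwood = R_total − R_other = 0.03071 K/W
k = L/(R·A) = 0.195/(0.03071×38.1)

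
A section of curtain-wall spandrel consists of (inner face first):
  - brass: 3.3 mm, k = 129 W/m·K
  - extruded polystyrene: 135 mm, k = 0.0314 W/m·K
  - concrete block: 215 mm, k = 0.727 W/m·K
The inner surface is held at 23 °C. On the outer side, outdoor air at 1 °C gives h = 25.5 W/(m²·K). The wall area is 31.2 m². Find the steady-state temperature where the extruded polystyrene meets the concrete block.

T ≈ 2.59 °C

Using the resistance-network approach (series):
R_brass = L/(kA) = 0.0033/(129×31.2) = 8.199×10^-7 K/W
R_extruded polystyrene = L/(kA) = 0.135/(0.0314×31.2) = 0.1378 K/W
R_concrete block = L/(kA) = 0.215/(0.727×31.2) = 0.009479 K/W
R_outer film = 1/(h_o·A) = 1/(25.5×31.2) = 0.001257 K/W
R_total = 0.1485 K/W;  Q = ΔT/R_total = 22/0.1485 = 148.1 W
T_interface = T_inner − Q·ΣR(inner→interface) = 23 − 148×0.1378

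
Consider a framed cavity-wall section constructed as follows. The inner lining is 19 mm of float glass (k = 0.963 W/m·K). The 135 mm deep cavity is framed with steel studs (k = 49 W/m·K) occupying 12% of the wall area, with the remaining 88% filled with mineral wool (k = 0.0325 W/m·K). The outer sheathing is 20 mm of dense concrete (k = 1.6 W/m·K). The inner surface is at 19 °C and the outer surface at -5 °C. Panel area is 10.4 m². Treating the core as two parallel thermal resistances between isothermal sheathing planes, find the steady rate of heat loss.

Sheathing layers in series; stud and cavity paths in parallel between them.
R_inner = 0.019/(0.963×10.4) = 0.001897 K/W
R_stud  = 0.135/(49×0.12×10.4) = 0.002208 K/W
R_cav   = 0.135/(0.0325×0.88×10.4) = 0.4539 K/W
1/R_core = 1/R_stud + 1/R_cav → R_core = 0.002197 K/W
R_outer = 0.02/(1.6×10.4) = 0.001202 K/W
R_total = 0.005296 K/W
Q = ΔT/R_total = 24/0.005296

Q ≈ 4530 W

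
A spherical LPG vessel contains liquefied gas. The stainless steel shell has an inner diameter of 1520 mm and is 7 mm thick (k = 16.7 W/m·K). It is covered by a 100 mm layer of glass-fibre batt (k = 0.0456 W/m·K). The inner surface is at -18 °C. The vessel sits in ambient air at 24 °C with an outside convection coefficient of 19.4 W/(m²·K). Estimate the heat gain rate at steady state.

Q ≈ 157 W

Radial (spherical) resistances in series:
R_stainless steel shell = (1/0.76 − 1/0.767)/(4π×16.7) = 5.722×10^-5 K/W
R_glass-fibre batt = (1/0.767 − 1/0.867)/(4π×0.0456) = 0.2624 K/W
R_outer film = 1/(h·4πr_o²) = 1/(19.4×4π×0.867²) = 0.005457 K/W
R_total = 0.2679 K/W
Q = ΔT/R_total = 42/0.2679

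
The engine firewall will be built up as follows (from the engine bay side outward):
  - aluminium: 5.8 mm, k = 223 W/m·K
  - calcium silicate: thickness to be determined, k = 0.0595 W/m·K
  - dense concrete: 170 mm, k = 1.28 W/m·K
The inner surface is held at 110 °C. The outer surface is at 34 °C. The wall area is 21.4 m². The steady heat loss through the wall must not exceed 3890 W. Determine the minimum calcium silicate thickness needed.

Thermal resistances in series:
R_aluminium = L/(kA) = 0.0058/(223×21.4) = 1.215×10^-6 K/W
R_dense concrete = L/(kA) = 0.17/(1.28×21.4) = 0.006206 K/W
Sum of the known resistances R_other = 0.006207 K/W
Required total resistance R_tot = ΔT/Q_allow = 76/3890 = 0.01954 K/W
R_calcium silicate = R_tot − R_other = 0.01333 K/W
L = R·k·A = 0.01333×0.0595×21.4

L ≈ 17 mm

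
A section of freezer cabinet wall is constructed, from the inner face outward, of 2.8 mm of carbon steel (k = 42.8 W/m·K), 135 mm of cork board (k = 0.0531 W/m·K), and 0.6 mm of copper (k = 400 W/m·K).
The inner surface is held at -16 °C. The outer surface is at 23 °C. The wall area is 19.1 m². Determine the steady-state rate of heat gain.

Series thermal resistances:
R_carbon steel = L/(kA) = 0.0028/(42.8×19.1) = 3.425×10^-6 K/W
R_cork board = L/(kA) = 0.135/(0.0531×19.1) = 0.1331 K/W
R_copper = L/(kA) = 0.0006/(400×19.1) = 7.853×10^-8 K/W
R_total = 0.1331 K/W
Q = ΔT / R_total = 39 / 0.1331

Q ≈ 293 W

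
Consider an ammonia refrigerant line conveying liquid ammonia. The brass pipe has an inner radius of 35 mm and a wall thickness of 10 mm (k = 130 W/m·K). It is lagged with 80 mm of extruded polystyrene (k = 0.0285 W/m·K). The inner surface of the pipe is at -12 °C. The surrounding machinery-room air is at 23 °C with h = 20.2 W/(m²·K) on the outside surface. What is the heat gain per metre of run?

q′ ≈ 6.07 W/m

Radial resistances (cylindrical: R_cond = ln(r_o/r_i)/(2πkL), R_conv = 1/(h·2πrL)):
R_brass pipe wall = ln(45/35)/(2π×130×1) = 3.077×10^-4 K/W
R_extruded polystyrene = ln(125/45)/(2π×0.0285×1) = 5.705 K/W
R_outer film = 1/(h_o·2πr_oL) = 1/(20.2×2π×0.125×1) = 0.06303 K/W
R_total = 5.769 K/W
Q = ΔT/R_total = 35/5.769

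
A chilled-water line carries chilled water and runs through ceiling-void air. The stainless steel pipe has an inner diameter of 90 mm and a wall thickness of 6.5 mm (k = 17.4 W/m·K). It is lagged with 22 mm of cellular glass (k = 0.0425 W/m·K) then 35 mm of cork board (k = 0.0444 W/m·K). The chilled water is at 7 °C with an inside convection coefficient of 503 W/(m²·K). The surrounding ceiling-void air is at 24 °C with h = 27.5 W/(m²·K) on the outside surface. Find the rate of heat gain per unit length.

q′ ≈ 6.09 W/m

For a radial system each layer contributes R = ln(r_out/r_in)/(2πkL); films add R = 1/(hA).
R_inner film = 1/(h_i·2πr₁L) = 1/(503×2π×0.045×1) = 0.007031 K/W
R_stainless steel pipe wall = ln(51.5/45)/(2π×17.4×1) = 0.001234 K/W
R_cellular glass = ln(73.5/51.5)/(2π×0.0425×1) = 1.332 K/W
R_cork board = ln(108.5/73.5)/(2π×0.0444×1) = 1.396 K/W
R_outer film = 1/(h_o·2πr_oL) = 1/(27.5×2π×0.1085×1) = 0.05334 K/W
R_total = 2.79 K/W
Q = ΔT/R_total = 17/2.79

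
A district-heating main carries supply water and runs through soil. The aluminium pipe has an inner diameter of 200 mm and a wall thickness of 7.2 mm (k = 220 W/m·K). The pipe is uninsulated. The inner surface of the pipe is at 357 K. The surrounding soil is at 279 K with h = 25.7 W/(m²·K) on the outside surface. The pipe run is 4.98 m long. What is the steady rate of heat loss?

Q ≈ 6720 W

For a radial system each layer contributes R = ln(r_out/r_in)/(2πkL); films add R = 1/(hA).
R_aluminium pipe wall = ln(107.2/100)/(2π×220×4.98) = 1.01×10^-5 K/W
R_outer film = 1/(h_o·2πr_oL) = 1/(25.7×2π×0.1072×4.98) = 0.0116 K/W
R_total = 0.01161 K/W
Q = ΔT/R_total = 78/0.01161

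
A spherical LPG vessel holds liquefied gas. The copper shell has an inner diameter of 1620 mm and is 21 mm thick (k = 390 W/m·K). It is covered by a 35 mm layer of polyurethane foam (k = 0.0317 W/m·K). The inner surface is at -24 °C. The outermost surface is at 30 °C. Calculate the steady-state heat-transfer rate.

Radial (spherical) resistances in series:
R_copper shell = (1/0.81 − 1/0.831)/(4π×390) = 6.366×10^-6 K/W
R_polyurethane foam = (1/0.831 − 1/0.866)/(4π×0.0317) = 0.1221 K/W
R_total = 0.1221 K/W
Q = ΔT/R_total = 54/0.1221

Q ≈ 442 W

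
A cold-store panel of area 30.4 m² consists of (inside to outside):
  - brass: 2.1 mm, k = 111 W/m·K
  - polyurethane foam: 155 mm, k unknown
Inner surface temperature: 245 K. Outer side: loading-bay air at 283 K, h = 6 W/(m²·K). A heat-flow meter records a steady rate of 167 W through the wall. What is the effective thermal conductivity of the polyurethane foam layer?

Series thermal resistances:
R_brass = L/(kA) = 0.0021/(111×30.4) = 6.223×10^-7 K/W
R_outer film = 1/(h_o·A) = 1/(6×30.4) = 0.005482 K/W
Sum of known resistances R_other = 0.005483 K/W
Total R = ΔT/Q = 38/167 = 0.2275 K/W
R_polyurethane foam = R_total − R_other = 0.2221 K/W
k = L/(R·A) = 0.155/(0.2221×30.4)

k ≈ 0.023 W/(m·K)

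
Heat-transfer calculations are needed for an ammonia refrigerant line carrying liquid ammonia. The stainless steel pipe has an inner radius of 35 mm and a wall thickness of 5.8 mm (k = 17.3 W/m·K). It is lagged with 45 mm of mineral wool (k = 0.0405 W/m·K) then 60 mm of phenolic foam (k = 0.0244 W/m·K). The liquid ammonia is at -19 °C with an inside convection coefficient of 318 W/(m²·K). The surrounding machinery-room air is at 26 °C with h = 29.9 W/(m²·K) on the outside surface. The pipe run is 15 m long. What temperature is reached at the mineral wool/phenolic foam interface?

Cylindrical conduction, so R = ln(r₂/r₁)/(2πkL) per layer, in series:
R_inner film = 1/(h_i·2πr₁L) = 1/(318×2π×0.035×15) = 9.533×10^-4 K/W
R_stainless steel pipe wall = ln(40.8/35)/(2π×17.3×15) = 9.404×10^-5 K/W
R_mineral wool = ln(85.8/40.8)/(2π×0.0405×15) = 0.1947 K/W
R_phenolic foam = ln(145.8/85.8)/(2π×0.0244×15) = 0.2306 K/W
R_outer film = 1/(h_o·2πr_oL) = 1/(29.9×2π×0.1458×15) = 0.002434 K/W
R_total = 0.4288 K/W
Q = ΔT/R_total = 45/0.4288
Q = 105 W
T_interface = T_inner + Q·ΣR(inner→interface) = -19 + 105×0.1958

T ≈ 1.55 °C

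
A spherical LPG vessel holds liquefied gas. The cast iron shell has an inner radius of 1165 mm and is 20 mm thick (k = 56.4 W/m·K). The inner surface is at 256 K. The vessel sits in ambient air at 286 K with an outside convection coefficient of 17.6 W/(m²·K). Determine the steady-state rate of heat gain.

For a spherical shell R = (1/r₁ − 1/r₂)/(4πk); film R = 1/(h·4πr²). In series:
R_cast iron shell = (1/1.165 − 1/1.185)/(4π×56.4) = 2.044×10^-5 K/W
R_outer film = 1/(h·4πr_o²) = 1/(17.6×4π×1.185²) = 0.00322 K/W
R_total = 0.00324 K/W
Q = ΔT/R_total = 30/0.00324

Q ≈ 9260 W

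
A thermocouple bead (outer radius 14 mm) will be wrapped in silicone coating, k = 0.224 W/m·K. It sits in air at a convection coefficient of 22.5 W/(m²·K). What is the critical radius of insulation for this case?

For a sphere r_cr = 2k/h = 2×0.224/22.5
r_cr = 19.9 mm; since the bare radius (14 mm) is below r_cr, adding a thin layer of insulation will *increase* heat loss.

r_cr ≈ 19.9 mm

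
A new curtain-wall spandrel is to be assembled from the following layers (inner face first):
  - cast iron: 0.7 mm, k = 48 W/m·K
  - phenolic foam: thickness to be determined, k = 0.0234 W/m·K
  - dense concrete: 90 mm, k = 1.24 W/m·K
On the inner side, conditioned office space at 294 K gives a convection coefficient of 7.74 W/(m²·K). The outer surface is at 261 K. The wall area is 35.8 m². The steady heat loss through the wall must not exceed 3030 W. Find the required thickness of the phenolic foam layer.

L ≈ 4.4 mm

Series thermal resistances:
R_inner film = 1/(h_i·A) = 1/(7.74×35.8) = 0.003609 K/W
R_cast iron = L/(kA) = 0.0007/(48×35.8) = 4.074×10^-7 K/W
R_dense concrete = L/(kA) = 0.09/(1.24×35.8) = 0.002027 K/W
Sum of the known resistances R_other = 0.005637 K/W
Required total resistance R_tot = ΔT/Q_allow = 33/3030 = 0.01089 K/W
R_phenolic foam = R_tot − R_other = 0.005254 K/W
L = R·k·A = 0.005254×0.0234×35.8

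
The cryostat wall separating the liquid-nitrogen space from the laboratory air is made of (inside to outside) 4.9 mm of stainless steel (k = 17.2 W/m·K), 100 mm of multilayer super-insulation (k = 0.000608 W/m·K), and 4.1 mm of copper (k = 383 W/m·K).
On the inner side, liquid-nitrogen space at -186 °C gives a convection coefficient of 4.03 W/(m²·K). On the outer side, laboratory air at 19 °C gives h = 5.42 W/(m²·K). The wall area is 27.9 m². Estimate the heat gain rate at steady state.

Using the resistance-network approach (series):
R_inner film = 1/(h_i·A) = 1/(4.03×27.9) = 0.008894 K/W
R_stainless steel = L/(kA) = 0.0049/(17.2×27.9) = 1.021×10^-5 K/W
R_multilayer super-insulation = L/(kA) = 0.1/(0.000608×27.9) = 5.895 K/W
R_copper = L/(kA) = 0.0041/(383×27.9) = 3.837×10^-7 K/W
R_outer film = 1/(h_o·A) = 1/(5.42×27.9) = 0.006613 K/W
R_total = 5.911 K/W
Q = ΔT / R_total = 205 / 5.911

Q ≈ 34.7 W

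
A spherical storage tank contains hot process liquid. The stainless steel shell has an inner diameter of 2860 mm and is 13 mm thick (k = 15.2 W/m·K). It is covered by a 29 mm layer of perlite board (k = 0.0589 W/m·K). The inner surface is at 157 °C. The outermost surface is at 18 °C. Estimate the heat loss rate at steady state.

For a spherical shell R = (1/r₁ − 1/r₂)/(4πk); film R = 1/(h·4πr²). In series:
R_stainless steel shell = (1/1.43 − 1/1.443)/(4π×15.2) = 3.298×10^-5 K/W
R_perlite board = (1/1.443 − 1/1.472)/(4π×0.0589) = 0.01845 K/W
R_total = 0.01848 K/W
Q = ΔT/R_total = 139/0.01848

Q ≈ 7520 W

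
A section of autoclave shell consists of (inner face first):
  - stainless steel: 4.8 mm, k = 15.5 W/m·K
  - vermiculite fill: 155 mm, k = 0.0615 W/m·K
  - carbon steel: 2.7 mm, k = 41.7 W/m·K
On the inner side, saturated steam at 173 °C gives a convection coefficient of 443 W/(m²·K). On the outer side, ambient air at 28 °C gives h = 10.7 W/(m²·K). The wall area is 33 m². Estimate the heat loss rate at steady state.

Q ≈ 1830 W

Using the resistance-network approach (series):
R_inner film = 1/(h_i·A) = 1/(443×33) = 6.84×10^-5 K/W
R_stainless steel = L/(kA) = 0.0048/(15.5×33) = 9.384×10^-6 K/W
R_vermiculite fill = L/(kA) = 0.155/(0.0615×33) = 0.07637 K/W
R_carbon steel = L/(kA) = 0.0027/(41.7×33) = 1.962×10^-6 K/W
R_outer film = 1/(h_o·A) = 1/(10.7×33) = 0.002832 K/W
R_total = 0.07929 K/W
Q = ΔT / R_total = 145 / 0.07929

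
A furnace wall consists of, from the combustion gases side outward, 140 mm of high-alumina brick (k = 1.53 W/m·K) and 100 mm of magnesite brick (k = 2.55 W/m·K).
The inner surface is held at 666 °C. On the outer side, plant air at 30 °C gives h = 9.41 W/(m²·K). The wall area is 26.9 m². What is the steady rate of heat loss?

Q ≈ 72200 W

Treating each layer as a thermal resistance in series:
R_high-alumina brick = L/(kA) = 0.14/(1.53×26.9) = 0.003402 K/W
R_magnesite brick = L/(kA) = 0.1/(2.55×26.9) = 0.001458 K/W
R_outer film = 1/(h_o·A) = 1/(9.41×26.9) = 0.003951 K/W
R_total = 0.00881 K/W
Q = ΔT / R_total = 636 / 0.00881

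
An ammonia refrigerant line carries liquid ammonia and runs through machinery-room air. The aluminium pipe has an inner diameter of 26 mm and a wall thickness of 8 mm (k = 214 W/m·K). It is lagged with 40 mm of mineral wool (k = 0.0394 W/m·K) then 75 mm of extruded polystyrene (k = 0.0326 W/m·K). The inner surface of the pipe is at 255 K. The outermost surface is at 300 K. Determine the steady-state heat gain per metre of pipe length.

Cylindrical conduction, so R = ln(r₂/r₁)/(2πkL) per layer, in series:
R_aluminium pipe wall = ln(21/13)/(2π×214×1) = 3.567×10^-4 K/W
R_mineral wool = ln(61/21)/(2π×0.0394×1) = 4.307 K/W
R_extruded polystyrene = ln(136/61)/(2π×0.0326×1) = 3.914 K/W
R_total = 8.222 K/W
Q = ΔT/R_total = 45/8.222

q′ ≈ 5.47 W/m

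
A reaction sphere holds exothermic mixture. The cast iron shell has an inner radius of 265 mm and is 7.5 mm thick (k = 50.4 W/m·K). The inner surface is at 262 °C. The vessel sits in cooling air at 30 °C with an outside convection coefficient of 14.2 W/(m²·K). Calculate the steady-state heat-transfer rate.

Each spherical layer contributes R = (1/r_i − 1/r_o)/(4πk):
R_cast iron shell = (1/0.265 − 1/0.2725)/(4π×50.4) = 1.64×10^-4 K/W
R_outer film = 1/(h·4πr_o²) = 1/(14.2×4π×0.2725²) = 0.07547 K/W
R_total = 0.07563 K/W
Q = ΔT/R_total = 232/0.07563

Q ≈ 3070 W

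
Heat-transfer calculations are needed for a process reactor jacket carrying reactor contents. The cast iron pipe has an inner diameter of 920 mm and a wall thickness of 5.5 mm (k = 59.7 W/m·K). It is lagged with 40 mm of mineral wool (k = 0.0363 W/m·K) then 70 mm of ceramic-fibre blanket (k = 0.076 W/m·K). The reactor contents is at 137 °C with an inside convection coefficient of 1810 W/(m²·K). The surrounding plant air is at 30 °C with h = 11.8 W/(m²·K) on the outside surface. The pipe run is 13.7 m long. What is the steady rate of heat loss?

Radial resistances (cylindrical: R_cond = ln(r_o/r_i)/(2πkL), R_conv = 1/(h·2πrL)):
R_inner film = 1/(h_i·2πr₁L) = 1/(1810×2π×0.46×13.7) = 1.395×10^-5 K/W
R_cast iron pipe wall = ln(465.5/460)/(2π×59.7×13.7) = 2.313×10^-6 K/W
R_mineral wool = ln(505.5/465.5)/(2π×0.0363×13.7) = 0.02638 K/W
R_ceramic-fibre blanket = ln(575.5/505.5)/(2π×0.076×13.7) = 0.01982 K/W
R_outer film = 1/(h_o·2πr_oL) = 1/(11.8×2π×0.5755×13.7) = 0.001711 K/W
R_total = 0.04793 K/W
Q = ΔT/R_total = 107/0.04793

Q ≈ 2230 W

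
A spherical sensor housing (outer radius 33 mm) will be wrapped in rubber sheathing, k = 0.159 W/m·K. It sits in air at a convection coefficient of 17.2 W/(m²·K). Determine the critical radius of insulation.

r_cr ≈ 18.5 mm

For a sphere r_cr = 2k/h = 2×0.159/17.2
r_cr = 18.5 mm; since the bare radius (33 mm) is above r_cr, any added insulation will reduce heat loss.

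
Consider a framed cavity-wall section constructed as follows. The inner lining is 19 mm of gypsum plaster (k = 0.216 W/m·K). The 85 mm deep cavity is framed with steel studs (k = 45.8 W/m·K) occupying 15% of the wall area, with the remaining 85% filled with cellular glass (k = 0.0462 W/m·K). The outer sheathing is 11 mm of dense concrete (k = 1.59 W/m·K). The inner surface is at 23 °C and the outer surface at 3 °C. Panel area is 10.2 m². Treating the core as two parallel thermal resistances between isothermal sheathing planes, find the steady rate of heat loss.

Q ≈ 1900 W

Sheathing layers in series; stud and cavity paths in parallel between them.
R_inner = 0.019/(0.216×10.2) = 0.008624 K/W
R_stud  = 0.085/(45.8×0.15×10.2) = 0.001213 K/W
R_cav   = 0.085/(0.0462×0.85×10.2) = 0.2122 K/W
1/R_core = 1/R_stud + 1/R_cav → R_core = 0.001206 K/W
R_outer = 0.011/(1.59×10.2) = 6.783×10^-4 K/W
R_total = 0.01051 K/W
Q = ΔT/R_total = 20/0.01051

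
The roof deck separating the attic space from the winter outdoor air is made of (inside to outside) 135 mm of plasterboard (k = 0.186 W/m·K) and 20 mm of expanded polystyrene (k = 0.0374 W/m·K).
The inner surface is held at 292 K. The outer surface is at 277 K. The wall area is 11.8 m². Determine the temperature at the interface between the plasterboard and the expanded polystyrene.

Treating each layer as a thermal resistance in series:
R_plasterboard = L/(kA) = 0.135/(0.186×11.8) = 0.06151 K/W
R_expanded polystyrene = L/(kA) = 0.02/(0.0374×11.8) = 0.04532 K/W
R_total = 0.1068 K/W;  Q = ΔT/R_total = 15/0.1068 = 140.4 W
T_interface = T_inner − Q·ΣR(inner→interface) = 292 − 140×0.06151

T ≈ 283 K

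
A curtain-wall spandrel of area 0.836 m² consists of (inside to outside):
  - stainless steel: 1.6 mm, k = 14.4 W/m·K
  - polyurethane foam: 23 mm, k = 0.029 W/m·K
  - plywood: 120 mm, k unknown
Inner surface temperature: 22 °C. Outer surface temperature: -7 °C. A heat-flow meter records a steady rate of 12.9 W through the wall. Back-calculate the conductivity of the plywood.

k ≈ 0.11 W/(m·K)

Treating each layer as a thermal resistance in series:
R_stainless steel = L/(kA) = 0.0016/(14.4×0.836) = 1.329×10^-4 K/W
R_polyurethane foam = L/(kA) = 0.023/(0.029×0.836) = 0.9487 K/W
Sum of known resistances R_other = 0.9488 K/W
Total R = ΔT/Q = 29/12.9 = 2.248 K/W
R_plywood = R_total − R_other = 1.299 K/W
k = L/(R·A) = 0.12/(1.299×0.836)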